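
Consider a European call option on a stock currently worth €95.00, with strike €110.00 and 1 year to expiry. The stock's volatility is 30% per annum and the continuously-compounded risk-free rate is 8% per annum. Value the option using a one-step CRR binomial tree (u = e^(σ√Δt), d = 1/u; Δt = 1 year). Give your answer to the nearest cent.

CRR parameters: u = e^(σ√Δt) = e^(0.3·√1) = 1.3499, d = 1/u = 0.7408
Per-period rate: rΔt = 0.08·1 = 0.08, so R = e^0.08 = 1.0833
Risk-neutral probability p = (e^0.08 − 0.7408)/(1.3499 − 0.7408) = 0.3425/0.6090 = 0.5623
Terminal stock prices: S_u = 128.2, S_d = 70.38
Terminal payoffs (S − K): max(18.24, 0) = 18.24, max(-39.62, 0) = 0
Node 0 (S = 95): V_0 = e^(−0.08)·[0.5623·18.2366 + 0.4377·0.0000] = 9.4662

€9.47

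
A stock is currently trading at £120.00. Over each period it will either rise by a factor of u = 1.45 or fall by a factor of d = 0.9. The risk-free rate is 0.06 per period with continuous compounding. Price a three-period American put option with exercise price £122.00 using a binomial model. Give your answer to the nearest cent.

Risk-neutral probability p = (e^0.06 − 0.9)/(1.45 − 0.9) = 0.1618/0.5500 = 0.2942
Terminal stock prices: S_uuu = 365.8, S_uud = 227.1, S_udd = 140.9, S_ddd = 87.48
Terminal payoffs (K − S): max(-243.8, 0) = 0, max(-105.1, 0) = 0, max(-18.94, 0) = 0, max(34.52, 0) = 34.52
Node uu (S = 252.3): continuation = e^(−0.06)·[0.2942·0.0000 + 0.7058·0.0000] = 0.0000; exercise value = 0.0000 ≤ continuation, so V_uu = 0.0000
Node ud (S = 156.6): continuation = e^(−0.06)·[0.2942·0.0000 + 0.7058·0.0000] = 0.0000; exercise value = 0.0000 ≤ continuation, so V_ud = 0.0000
Node dd (S = 97.2): continuation = e^(−0.06)·[0.2942·0.0000 + 0.7058·34.5200] = 22.9438; exercise value = 24.8000 > continuation, so V_dd = 24.8000 (exercise)
Node u (S = 174): continuation = e^(−0.06)·[0.2942·0.0000 + 0.7058·0.0000] = 0.0000; exercise value = 0.0000 ≤ continuation, so V_u = 0.0000
Node d (S = 108): continuation = e^(−0.06)·[0.2942·0.0000 + 0.7058·24.8000] = 16.4834; exercise value = 14.0000 ≤ continuation, so V_d = 16.4834
Node 0 (S = 120): continuation = e^(−0.06)·[0.2942·0.0000 + 0.7058·16.4834] = 10.9557; exercise value = 2.0000 ≤ continuation, so V_0 = 10.9557

£10.96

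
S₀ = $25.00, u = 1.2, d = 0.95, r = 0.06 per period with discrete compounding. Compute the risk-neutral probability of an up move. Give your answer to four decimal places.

p = 0.4400

Risk-neutral probability p = (1 + 0.06 − 0.95)/(1.2 − 0.95) = 0.1100/0.2500 = 0.4400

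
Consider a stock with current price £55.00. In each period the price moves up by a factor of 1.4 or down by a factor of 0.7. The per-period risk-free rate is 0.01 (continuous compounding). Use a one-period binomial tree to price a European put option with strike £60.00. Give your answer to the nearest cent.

Risk-neutral probability p = (e^0.01 − 0.7)/(1.4 − 0.7) = 0.3101/0.7000 = 0.4429
Terminal stock prices: S_u = 77, S_d = 38.5
Terminal payoffs (K − S): max(-17, 0) = 0, max(21.5, 0) = 21.5
Node 0 (S = 55): V_0 = e^(−0.01)·[0.4429·0.0000 + 0.5571·21.5000] = 11.8579

£11.86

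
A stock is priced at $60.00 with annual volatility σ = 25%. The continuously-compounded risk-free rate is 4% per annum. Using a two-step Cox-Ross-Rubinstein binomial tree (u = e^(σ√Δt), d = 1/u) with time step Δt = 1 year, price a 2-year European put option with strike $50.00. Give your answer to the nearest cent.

$2.91

CRR parameters: u = e^(σ√Δt) = e^(0.25·√1) = 1.2840, d = 1/u = 0.7788
Per-period rate: rΔt = 0.04·1 = 0.04, so R = e^0.04 = 1.0408
Risk-neutral probability p = (e^0.04 − 0.7788)/(1.2840 − 0.7788) = 0.2620/0.5052 = 0.5186
Terminal stock prices: S_uu = 98.92, S_ud = 60, S_dd = 36.39
Terminal payoffs (K − S): max(-48.92, 0) = 0, max(-10, 0) = 0, max(13.61, 0) = 13.61
Node u (S = 77.04): V_u = e^(−0.04)·[0.5186·0.0000 + 0.4814·0.0000] = 0.0000
Node d (S = 46.73): V_d = e^(−0.04)·[0.5186·0.0000 + 0.4814·13.6082] = 6.2941
Node 0 (S = 60): V_0 = e^(−0.04)·[0.5186·0.0000 + 0.4814·6.2941] = 2.9112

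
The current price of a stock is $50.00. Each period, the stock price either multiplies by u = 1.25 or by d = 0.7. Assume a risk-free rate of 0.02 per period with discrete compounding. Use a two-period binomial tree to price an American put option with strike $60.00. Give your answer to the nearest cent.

Risk-neutral probability p = (1 + 0.02 − 0.7)/(1.25 − 0.7) = 0.3200/0.5500 = 0.5818
Terminal stock prices: S_uu = 78.12, S_ud = 43.75, S_dd = 24.5
Terminal payoffs (K − S): max(-18.12, 0) = 0, max(16.25, 0) = 16.25, max(35.5, 0) = 35.5
Node u (S = 62.5): continuation = 1/1.02·[0.5818·0.0000 + 0.4182·16.2500] = 6.6622; exercise value = 0.0000 ≤ continuation, so V_u = 6.6622
Node d (S = 35): continuation = 1/1.02·[0.5818·16.2500 + 0.4182·35.5000] = 23.8235; exercise value = 25.0000 > continuation, so V_d = 25.0000 (exercise)
Node 0 (S = 50): continuation = 1/1.02·[0.5818·6.6622 + 0.4182·25.0000] = 14.0497; exercise value = 10.0000 ≤ continuation, so V_0 = 14.0497

$14.05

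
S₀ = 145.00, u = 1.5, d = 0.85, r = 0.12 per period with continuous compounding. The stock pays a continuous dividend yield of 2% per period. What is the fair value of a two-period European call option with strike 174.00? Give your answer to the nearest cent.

22.54

Per-period risk-free factor R = e^0.12 = 1.1275; dividend-adjusted growth = e^(0.12−0.02) = 1.1052.
Risk-neutral probability p = (1.1052 − 0.85)/(1.5 − 0.85) = 0.2552/0.6500 = 0.3926
Terminal stock prices: S_uu = 326.2, S_ud = 184.9, S_dd = 104.8
Terminal payoffs (S − K): max(152.2, 0) = 152.2, max(10.88, 0) = 10.88, max(-69.24, 0) = 0
Node u (S = 217.5): V_u = e^(−0.12)·[0.3926·152.2500 + 0.6074·10.8750] = 58.8691
Node d (S = 123.2): V_d = e^(−0.12)·[0.3926·10.8750 + 0.6074·0.0000] = 3.7864
Node 0 (S = 145): V_0 = e^(−0.12)·[0.3926·58.8691 + 0.6074·3.7864] = 22.5369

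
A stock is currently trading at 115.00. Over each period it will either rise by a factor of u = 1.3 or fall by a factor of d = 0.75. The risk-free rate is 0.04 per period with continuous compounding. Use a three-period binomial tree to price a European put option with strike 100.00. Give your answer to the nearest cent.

Risk-neutral probability p = (e^0.04 − 0.75)/(1.3 − 0.75) = 0.2908/0.5500 = 0.5287
Terminal stock prices: S_uuu = 252.7, S_uud = 145.8, S_udd = 84.09, S_ddd = 48.52
Terminal payoffs (K − S): max(-152.7, 0) = 0, max(-45.76, 0) = 0, max(15.91, 0) = 15.91, max(51.48, 0) = 51.48
Node uu (S = 194.4): V_uu = e^(−0.04)·[0.5287·0.0000 + 0.4713·0.0000] = 0.0000
Node ud (S = 112.1): V_ud = e^(−0.04)·[0.5287·0.0000 + 0.4713·15.9062] = 7.2020
Node dd (S = 64.69): V_dd = e^(−0.04)·[0.5287·15.9062 + 0.4713·51.4844] = 31.3914
Node u (S = 149.5): V_u = e^(−0.04)·[0.5287·0.0000 + 0.4713·7.2020] = 3.2609
Node d (S = 86.25): V_d = e^(−0.04)·[0.5287·7.2020 + 0.4713·31.3914] = 17.8720
Node 0 (S = 115): V_0 = e^(−0.04)·[0.5287·3.2609 + 0.4713·17.8720] = 9.7485

9.75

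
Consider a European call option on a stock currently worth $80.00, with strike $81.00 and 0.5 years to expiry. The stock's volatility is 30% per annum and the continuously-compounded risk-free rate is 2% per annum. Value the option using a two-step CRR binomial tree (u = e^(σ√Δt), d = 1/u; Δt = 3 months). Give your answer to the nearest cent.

CRR parameters: u = e^(σ√Δt) = e^(0.3·√0.25) = 1.1618, d = 1/u = 0.8607
Per-period rate: rΔt = 0.02·0.25 = 0.005, so R = e^0.005 = 1.0050
Risk-neutral probability p = (e^0.005 − 0.8607)/(1.1618 − 0.8607) = 0.1443/0.3011 = 0.4792
Terminal stock prices: S_uu = 108, S_ud = 80, S_dd = 59.27
Terminal payoffs (S − K): max(26.99, 0) = 26.99, max(-1, 0) = 0, max(-21.73, 0) = 0
Node u (S = 92.95): V_u = e^(−0.005)·[0.4792·26.9887 + 0.5208·0.0000] = 12.8689
Node d (S = 68.86): V_d = e^(−0.005)·[0.4792·0.0000 + 0.5208·0.0000] = 0.0000
Node 0 (S = 80): V_0 = e^(−0.005)·[0.4792·12.8689 + 0.5208·0.0000] = 6.1362

$6.14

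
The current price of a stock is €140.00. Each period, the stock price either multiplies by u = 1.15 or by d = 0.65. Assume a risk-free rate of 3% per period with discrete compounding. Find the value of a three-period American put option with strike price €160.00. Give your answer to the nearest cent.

€30.62

Risk-neutral probability p = (1 + 0.03 − 0.65)/(1.15 − 0.65) = 0.3800/0.5000 = 0.7600
Terminal stock prices: S_uuu = 212.9, S_uud = 120.3, S_udd = 68.02, S_ddd = 38.45
Terminal payoffs (K − S): max(-52.92, 0) = 0, max(39.65, 0) = 39.65, max(91.98, 0) = 91.98, max(121.6, 0) = 121.6
Node uu (S = 185.1): continuation = 1/1.03·[0.7600·0.0000 + 0.2400·39.6525] = 9.2394; exercise value = 0.0000 ≤ continuation, so V_uu = 9.2394
Node ud (S = 104.7): continuation = 1/1.03·[0.7600·39.6525 + 0.2400·91.9775] = 50.6898; exercise value = 55.3500 > continuation, so V_ud = 55.3500 (exercise)
Node dd (S = 59.15): continuation = 1/1.03·[0.7600·91.9775 + 0.2400·121.5525] = 96.1898; exercise value = 100.8500 > continuation, so V_dd = 100.8500 (exercise)
Node u (S = 161): continuation = 1/1.03·[0.7600·9.2394 + 0.2400·55.3500] = 19.7145; exercise value = 0.0000 ≤ continuation, so V_u = 19.7145
Node d (S = 91): continuation = 1/1.03·[0.7600·55.3500 + 0.2400·100.8500] = 64.3398; exercise value = 69.0000 > continuation, so V_d = 69.0000 (exercise)
Node 0 (S = 140): continuation = 1/1.03·[0.7600·19.7145 + 0.2400·69.0000] = 30.6243; exercise value = 20.0000 ≤ continuation, so V_0 = 30.6243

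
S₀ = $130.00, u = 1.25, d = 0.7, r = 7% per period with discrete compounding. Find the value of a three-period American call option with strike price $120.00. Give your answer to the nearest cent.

Risk-neutral probability p = (1 + 0.07 − 0.7)/(1.25 − 0.7) = 0.3700/0.5500 = 0.6727
Terminal stock prices: S_uuu = 253.9, S_uud = 142.2, S_udd = 79.62, S_ddd = 44.59
Terminal payoffs (S − K): max(133.9, 0) = 133.9, max(22.19, 0) = 22.19, max(-40.38, 0) = 0, max(-75.41, 0) = 0
Node uu (S = 203.1): continuation = 1/1.07·[0.6727·133.9062 + 0.3273·22.1875] = 90.9755; exercise value = 83.1250 ≤ continuation, so V_uu = 90.9755
Node ud (S = 113.7): continuation = 1/1.07·[0.6727·22.1875 + 0.3273·0.0000] = 13.9497; exercise value = 0.0000 ≤ continuation, so V_ud = 13.9497
Node dd (S = 63.7): continuation = 1/1.07·[0.6727·0.0000 + 0.3273·0.0000] = 0.0000; exercise value = 0.0000 ≤ continuation, so V_dd = 0.0000
Node u (S = 162.5): continuation = 1/1.07·[0.6727·90.9755 + 0.3273·13.9497] = 61.4645; exercise value = 42.5000 ≤ continuation, so V_u = 61.4645
Node d (S = 91): continuation = 1/1.07·[0.6727·13.9497 + 0.3273·0.0000] = 8.7704; exercise value = 0.0000 ≤ continuation, so V_d = 8.7704
Node 0 (S = 130): continuation = 1/1.07·[0.6727·61.4645 + 0.3273·8.7704] = 41.3263; exercise value = 10.0000 ≤ continuation, so V_0 = 41.3263

$41.33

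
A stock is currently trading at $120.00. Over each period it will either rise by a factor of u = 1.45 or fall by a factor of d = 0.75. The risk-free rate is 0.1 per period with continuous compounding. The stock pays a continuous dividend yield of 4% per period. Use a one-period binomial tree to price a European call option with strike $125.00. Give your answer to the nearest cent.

Per-period risk-free factor R = e^0.1 = 1.1052; dividend-adjusted growth = e^(0.1−0.04) = 1.0618.
Risk-neutral probability p = (1.0618 − 0.75)/(1.45 − 0.75) = 0.3118/0.7000 = 0.4455
Terminal stock prices: S_u = 174, S_d = 90
Terminal payoffs (S − K): max(49, 0) = 49, max(-35, 0) = 0
Node 0 (S = 120): V_0 = e^(−0.1)·[0.4455·49.0000 + 0.5545·0.0000] = 19.7513

$19.75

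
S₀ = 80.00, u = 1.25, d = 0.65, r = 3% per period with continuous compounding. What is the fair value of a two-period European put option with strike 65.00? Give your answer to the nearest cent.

Risk-neutral probability p = (e^0.03 − 0.65)/(1.25 − 0.65) = 0.3805/0.6000 = 0.6341
Terminal stock prices: S_uu = 125, S_ud = 65, S_dd = 33.8
Terminal payoffs (K − S): max(-60, 0) = 0, max(0, 0) = 0, max(31.2, 0) = 31.2
Node u (S = 100): V_u = e^(−0.03)·[0.6341·0.0000 + 0.3659·0.0000] = 0.0000
Node d (S = 52): V_d = e^(−0.03)·[0.6341·0.0000 + 0.3659·31.2000] = 11.0790
Node 0 (S = 80): V_0 = e^(−0.03)·[0.6341·0.0000 + 0.3659·11.0790] = 3.9341

3.93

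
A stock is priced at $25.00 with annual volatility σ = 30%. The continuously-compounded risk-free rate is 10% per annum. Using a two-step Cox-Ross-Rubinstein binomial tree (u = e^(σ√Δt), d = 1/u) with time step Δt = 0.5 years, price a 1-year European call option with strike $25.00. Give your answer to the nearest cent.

CRR parameters: u = e^(σ√Δt) = e^(0.3·√0.5) = 1.2363, d = 1/u = 0.8089
Per-period rate: rΔt = 0.1·0.5 = 0.05, so R = e^0.05 = 1.0513
Risk-neutral probability p = (e^0.05 − 0.8089)/(1.2363 − 0.8089) = 0.2424/0.4275 = 0.5671
Terminal stock prices: S_uu = 38.21, S_ud = 25, S_dd = 16.36
Terminal payoffs (S − K): max(13.21, 0) = 13.21, max(0, 0) = 0, max(-8.644, 0) = 0
Node u (S = 30.91): V_u = e^(−0.05)·[0.5671·13.2116 + 0.4329·0.0000] = 7.1270
Node d (S = 20.22): V_d = e^(−0.05)·[0.5671·0.0000 + 0.4329·0.0000] = 0.0000
Node 0 (S = 25): V_0 = e^(−0.05)·[0.5671·7.1270 + 0.4329·0.0000] = 3.8447

$3.84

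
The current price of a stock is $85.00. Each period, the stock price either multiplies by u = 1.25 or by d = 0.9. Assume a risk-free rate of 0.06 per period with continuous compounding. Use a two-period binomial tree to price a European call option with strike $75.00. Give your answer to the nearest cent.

$20.06

Risk-neutral probability p = (e^0.06 − 0.9)/(1.25 − 0.9) = 0.1618/0.3500 = 0.4624
Terminal stock prices: S_uu = 132.8, S_ud = 95.62, S_dd = 68.85
Terminal payoffs (S − K): max(57.81, 0) = 57.81, max(20.62, 0) = 20.62, max(-6.15, 0) = 0
Node u (S = 106.2): V_u = e^(−0.06)·[0.4624·57.8125 + 0.5376·20.6250] = 35.6177
Node d (S = 76.5): V_d = e^(−0.06)·[0.4624·20.6250 + 0.5376·0.0000] = 8.9814
Node 0 (S = 85): V_0 = e^(−0.06)·[0.4624·35.6177 + 0.5376·8.9814] = 20.0575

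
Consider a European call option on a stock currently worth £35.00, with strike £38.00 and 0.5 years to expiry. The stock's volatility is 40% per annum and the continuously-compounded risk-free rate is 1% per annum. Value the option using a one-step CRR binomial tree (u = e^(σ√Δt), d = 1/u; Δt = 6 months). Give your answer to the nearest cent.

CRR parameters: u = e^(σ√Δt) = e^(0.4·√0.5) = 1.3269, d = 1/u = 0.7536
Per-period rate: rΔt = 0.01·0.5 = 0.005, so R = e^0.005 = 1.0050
Risk-neutral probability p = (e^0.005 − 0.7536)/(1.3269 − 0.7536) = 0.2514/0.5733 = 0.4385
Terminal stock prices: S_u = 46.44, S_d = 26.38
Terminal payoffs (S − K): max(8.441, 0) = 8.441, max(-11.62, 0) = 0
Node 0 (S = 35): V_0 = e^(−0.005)·[0.4385·8.4414 + 0.5615·0.0000] = 3.6831

£3.68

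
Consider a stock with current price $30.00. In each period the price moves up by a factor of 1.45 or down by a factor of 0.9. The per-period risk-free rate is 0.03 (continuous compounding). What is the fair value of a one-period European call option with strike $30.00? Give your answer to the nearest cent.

Risk-neutral probability p = (e^0.03 − 0.9)/(1.45 − 0.9) = 0.1305/0.5500 = 0.2372
Terminal stock prices: S_u = 43.5, S_d = 27
Terminal payoffs (S − K): max(13.5, 0) = 13.5, max(-3, 0) = 0
Node 0 (S = 30): V_0 = e^(−0.03)·[0.2372·13.5000 + 0.7628·0.0000] = 3.1074

$3.11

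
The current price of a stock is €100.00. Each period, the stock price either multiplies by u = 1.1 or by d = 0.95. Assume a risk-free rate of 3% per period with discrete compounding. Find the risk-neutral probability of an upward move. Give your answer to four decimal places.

p = 0.5333

Risk-neutral probability p = (1 + 0.03 − 0.95)/(1.1 − 0.95) = 0.0800/0.1500 = 0.5333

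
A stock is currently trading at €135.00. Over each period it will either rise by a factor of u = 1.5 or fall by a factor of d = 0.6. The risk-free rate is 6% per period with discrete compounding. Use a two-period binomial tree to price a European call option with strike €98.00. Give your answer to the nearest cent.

€58.29

Risk-neutral probability p = (1 + 0.06 − 0.6)/(1.5 − 0.6) = 0.4600/0.9000 = 0.5111
Terminal stock prices: S_uu = 303.8, S_ud = 121.5, S_dd = 48.6
Terminal payoffs (S − K): max(205.8, 0) = 205.8, max(23.5, 0) = 23.5, max(-49.4, 0) = 0
Node u (S = 202.5): V_u = 1/1.06·[0.5111·205.7500 + 0.4889·23.5000] = 110.0472
Node d (S = 81): V_d = 1/1.06·[0.5111·23.5000 + 0.4889·0.0000] = 11.3312
Node 0 (S = 135): V_0 = 1/1.06·[0.5111·110.0472 + 0.4889·11.3312] = 58.2887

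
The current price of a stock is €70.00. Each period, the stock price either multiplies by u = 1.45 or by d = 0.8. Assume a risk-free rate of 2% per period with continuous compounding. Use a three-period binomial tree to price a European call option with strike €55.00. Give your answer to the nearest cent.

Risk-neutral probability p = (e^0.02 − 0.8)/(1.45 − 0.8) = 0.2202/0.6500 = 0.3388
Terminal stock prices: S_uuu = 213.4, S_uud = 117.7, S_udd = 64.96, S_ddd = 35.84
Terminal payoffs (S − K): max(158.4, 0) = 158.4, max(62.74, 0) = 62.74, max(9.96, 0) = 9.96, max(-19.16, 0) = 0
Node uu (S = 147.2): V_uu = e^(−0.02)·[0.3388·158.4038 + 0.6612·62.7400] = 93.2641
Node ud (S = 81.2): V_ud = e^(−0.02)·[0.3388·62.7400 + 0.6612·9.9600] = 27.2891
Node dd (S = 44.8): V_dd = e^(−0.02)·[0.3388·9.9600 + 0.6612·0.0000] = 3.3073
Node u (S = 101.5): V_u = e^(−0.02)·[0.3388·93.2641 + 0.6612·27.2891] = 48.6566
Node d (S = 56): V_d = e^(−0.02)·[0.3388·27.2891 + 0.6612·3.3073] = 11.2053
Node 0 (S = 70): V_0 = e^(−0.02)·[0.3388·48.6566 + 0.6612·11.2053] = 23.4196

€23.42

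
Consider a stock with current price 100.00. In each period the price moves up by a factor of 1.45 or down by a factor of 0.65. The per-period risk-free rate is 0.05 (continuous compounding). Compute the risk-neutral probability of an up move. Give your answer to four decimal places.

p = 0.5016

Risk-neutral probability p = (e^0.05 − 0.65)/(1.45 − 0.65) = 0.4013/0.8000 = 0.5016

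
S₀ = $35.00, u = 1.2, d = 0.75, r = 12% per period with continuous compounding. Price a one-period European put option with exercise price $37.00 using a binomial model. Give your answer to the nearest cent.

Risk-neutral probability p = (e^0.12 − 0.75)/(1.2 − 0.75) = 0.3775/0.4500 = 0.8389
Terminal stock prices: S_u = 42, S_d = 26.25
Terminal payoffs (K − S): max(-5, 0) = 0, max(10.75, 0) = 10.75
Node 0 (S = 35): V_0 = e^(−0.12)·[0.8389·0.0000 + 0.1611·10.7500] = 1.5362

$1.54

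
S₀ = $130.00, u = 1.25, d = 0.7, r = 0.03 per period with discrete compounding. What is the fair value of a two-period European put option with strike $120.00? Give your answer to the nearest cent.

$11.32

Risk-neutral probability p = (1 + 0.03 − 0.7)/(1.25 − 0.7) = 0.3300/0.5500 = 0.6000
Terminal stock prices: S_uu = 203.1, S_ud = 113.7, S_dd = 63.7
Terminal payoffs (K − S): max(-83.12, 0) = 0, max(6.25, 0) = 6.25, max(56.3, 0) = 56.3
Node u (S = 162.5): V_u = 1/1.03·[0.6000·0.0000 + 0.4000·6.2500] = 2.4272
Node d (S = 91): V_d = 1/1.03·[0.6000·6.2500 + 0.4000·56.3000] = 25.5049
Node 0 (S = 130): V_0 = 1/1.03·[0.6000·2.4272 + 0.4000·25.5049] = 11.3187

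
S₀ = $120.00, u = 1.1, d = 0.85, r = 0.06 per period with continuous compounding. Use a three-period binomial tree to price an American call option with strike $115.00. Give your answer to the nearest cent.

$25.04

Risk-neutral probability p = (e^0.06 − 0.85)/(1.1 − 0.85) = 0.2118/0.2500 = 0.8473
Terminal stock prices: S_uuu = 159.7, S_uud = 123.4, S_udd = 95.37, S_ddd = 73.69
Terminal payoffs (S − K): max(44.72, 0) = 44.72, max(8.42, 0) = 8.42, max(-19.63, 0) = 0, max(-41.31, 0) = 0
Node uu (S = 145.2): continuation = e^(−0.06)·[0.8473·44.7200 + 0.1527·8.4200] = 36.8971; exercise value = 30.2000 ≤ continuation, so V_uu = 36.8971
Node ud (S = 112.2): continuation = e^(−0.06)·[0.8473·8.4200 + 0.1527·0.0000] = 6.7192; exercise value = 0.0000 ≤ continuation, so V_ud = 6.7192
Node dd (S = 86.7): continuation = e^(−0.06)·[0.8473·0.0000 + 0.1527·0.0000] = 0.0000; exercise value = 0.0000 ≤ continuation, so V_dd = 0.0000
Node u (S = 132): continuation = e^(−0.06)·[0.8473·36.8971 + 0.1527·6.7192] = 30.4099; exercise value = 17.0000 ≤ continuation, so V_u = 30.4099
Node d (S = 102): continuation = e^(−0.06)·[0.8473·6.7192 + 0.1527·0.0000] = 5.3619; exercise value = 0.0000 ≤ continuation, so V_d = 5.3619
Node 0 (S = 120): continuation = e^(−0.06)·[0.8473·30.4099 + 0.1527·5.3619] = 25.0379; exercise value = 5.0000 ≤ continuation, so V_0 = 25.0379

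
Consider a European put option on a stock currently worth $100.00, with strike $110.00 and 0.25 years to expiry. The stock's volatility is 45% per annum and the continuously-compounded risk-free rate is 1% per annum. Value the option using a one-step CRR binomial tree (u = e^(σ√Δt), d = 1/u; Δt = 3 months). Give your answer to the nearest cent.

$16.56

CRR parameters: u = e^(σ√Δt) = e^(0.45·√0.25) = 1.2523, d = 1/u = 0.7985
Per-period rate: rΔt = 0.01·0.25 = 0.0025, so R = e^0.0025 = 1.0025
Risk-neutral probability p = (e^0.0025 − 0.7985)/(1.2523 − 0.7985) = 0.2040/0.4538 = 0.4495
Terminal stock prices: S_u = 125.2, S_d = 79.85
Terminal payoffs (K − S): max(-15.23, 0) = 0, max(30.15, 0) = 30.15
Node 0 (S = 100): V_0 = e^(−0.0025)·[0.4495·0.0000 + 0.5505·30.1484] = 16.5552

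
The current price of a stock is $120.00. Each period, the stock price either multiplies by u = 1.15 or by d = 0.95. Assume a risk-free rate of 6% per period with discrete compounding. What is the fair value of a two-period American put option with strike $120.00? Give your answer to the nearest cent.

Risk-neutral probability p = (1 + 0.06 − 0.95)/(1.15 − 0.95) = 0.1100/0.2000 = 0.5500
Terminal stock prices: S_uu = 158.7, S_ud = 131.1, S_dd = 108.3
Terminal payoffs (K − S): max(-38.7, 0) = 0, max(-11.1, 0) = 0, max(11.7, 0) = 11.7
Node u (S = 138): continuation = 1/1.06·[0.5500·0.0000 + 0.4500·0.0000] = 0.0000; exercise value = 0.0000 ≤ continuation, so V_u = 0.0000
Node d (S = 114): continuation = 1/1.06·[0.5500·0.0000 + 0.4500·11.7000] = 4.9670; exercise value = 6.0000 > continuation, so V_d = 6.0000 (exercise)
Node 0 (S = 120): continuation = 1/1.06·[0.5500·0.0000 + 0.4500·6.0000] = 2.5472; exercise value = 0.0000 ≤ continuation, so V_0 = 2.5472

$2.55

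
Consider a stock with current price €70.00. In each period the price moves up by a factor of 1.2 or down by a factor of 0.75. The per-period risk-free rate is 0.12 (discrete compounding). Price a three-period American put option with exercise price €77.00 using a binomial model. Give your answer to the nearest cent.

Risk-neutral probability p = (1 + 0.12 − 0.75)/(1.2 − 0.75) = 0.3700/0.4500 = 0.8222
Terminal stock prices: S_uuu = 121, S_uud = 75.6, S_udd = 47.25, S_ddd = 29.53
Terminal payoffs (K − S): max(-43.96, 0) = 0, max(1.4, 0) = 1.4, max(29.75, 0) = 29.75, max(47.47, 0) = 47.47
Node uu (S = 100.8): continuation = 1/1.12·[0.8222·0.0000 + 0.1778·1.4000] = 0.2222; exercise value = 0.0000 ≤ continuation, so V_uu = 0.2222
Node ud (S = 63): continuation = 1/1.12·[0.8222·1.4000 + 0.1778·29.7500] = 5.7500; exercise value = 14.0000 > continuation, so V_ud = 14.0000 (exercise)
Node dd (S = 39.38): continuation = 1/1.12·[0.8222·29.7500 + 0.1778·47.4688] = 29.3750; exercise value = 37.6250 > continuation, so V_dd = 37.6250 (exercise)
Node u (S = 84): continuation = 1/1.12·[0.8222·0.2222 + 0.1778·14.0000] = 2.3854; exercise value = 0.0000 ≤ continuation, so V_u = 2.3854
Node d (S = 52.5): continuation = 1/1.12·[0.8222·14.0000 + 0.1778·37.6250] = 16.2500; exercise value = 24.5000 > continuation, so V_d = 24.5000 (exercise)
Node 0 (S = 70): continuation = 1/1.12·[0.8222·2.3854 + 0.1778·24.5000] = 5.6400; exercise value = 7.0000 > continuation, so V_0 = 7.0000 (exercise)

€7.00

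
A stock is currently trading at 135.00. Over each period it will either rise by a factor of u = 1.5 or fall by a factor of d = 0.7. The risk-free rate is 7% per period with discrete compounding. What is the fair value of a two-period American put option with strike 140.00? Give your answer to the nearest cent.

22.86

Risk-neutral probability p = (1 + 0.07 − 0.7)/(1.5 − 0.7) = 0.3700/0.8000 = 0.4625
Terminal stock prices: S_uu = 303.8, S_ud = 141.8, S_dd = 66.15
Terminal payoffs (K − S): max(-163.8, 0) = 0, max(-1.75, 0) = 0, max(73.85, 0) = 73.85
Node u (S = 202.5): continuation = 1/1.07·[0.4625·0.0000 + 0.5375·0.0000] = 0.0000; exercise value = 0.0000 ≤ continuation, so V_u = 0.0000
Node d (S = 94.5): continuation = 1/1.07·[0.4625·0.0000 + 0.5375·73.8500] = 37.0975; exercise value = 45.5000 > continuation, so V_d = 45.5000 (exercise)
Node 0 (S = 135): continuation = 1/1.07·[0.4625·0.0000 + 0.5375·45.5000] = 22.8563; exercise value = 5.0000 ≤ continuation, so V_0 = 22.8563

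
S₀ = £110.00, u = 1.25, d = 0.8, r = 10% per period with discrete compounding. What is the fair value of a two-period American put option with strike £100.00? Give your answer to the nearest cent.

£3.64

Risk-neutral probability p = (1 + 0.1 − 0.8)/(1.25 − 0.8) = 0.3000/0.4500 = 0.6667
Terminal stock prices: S_uu = 171.9, S_ud = 110, S_dd = 70.4
Terminal payoffs (K − S): max(-71.88, 0) = 0, max(-10, 0) = 0, max(29.6, 0) = 29.6
Node u (S = 137.5): continuation = 1/1.1·[0.6667·0.0000 + 0.3333·0.0000] = 0.0000; exercise value = 0.0000 ≤ continuation, so V_u = 0.0000
Node d (S = 88): continuation = 1/1.1·[0.6667·0.0000 + 0.3333·29.6000] = 8.9697; exercise value = 12.0000 > continuation, so V_d = 12.0000 (exercise)
Node 0 (S = 110): continuation = 1/1.1·[0.6667·0.0000 + 0.3333·12.0000] = 3.6364; exercise value = 0.0000 ≤ continuation, so V_0 = 3.6364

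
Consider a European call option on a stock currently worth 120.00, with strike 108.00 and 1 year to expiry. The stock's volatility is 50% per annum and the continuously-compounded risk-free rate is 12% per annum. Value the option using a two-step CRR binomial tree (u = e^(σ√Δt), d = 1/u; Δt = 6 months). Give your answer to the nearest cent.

35.12

CRR parameters: u = e^(σ√Δt) = e^(0.5·√0.5) = 1.4241, d = 1/u = 0.7022
Per-period rate: rΔt = 0.12·0.5 = 0.06, so R = e^0.06 = 1.0618
Risk-neutral probability p = (e^0.06 − 0.7022)/(1.4241 − 0.7022) = 0.3596/0.7219 = 0.4982
Terminal stock prices: S_uu = 243.4, S_ud = 120, S_dd = 59.17
Terminal payoffs (S − K): max(135.4, 0) = 135.4, max(12, 0) = 12, max(-48.83, 0) = 0
Node u (S = 170.9): V_u = e^(−0.06)·[0.4982·135.3738 + 0.5018·12.0000] = 69.1837
Node d (S = 84.26): V_d = e^(−0.06)·[0.4982·12.0000 + 0.5018·0.0000] = 5.6300
Node 0 (S = 120): V_0 = e^(−0.06)·[0.4982·69.1837 + 0.5018·5.6300] = 35.1192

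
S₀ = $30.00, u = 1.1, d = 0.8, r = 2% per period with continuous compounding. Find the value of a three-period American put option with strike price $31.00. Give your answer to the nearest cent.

Risk-neutral probability p = (e^0.02 − 0.8)/(1.1 − 0.8) = 0.2202/0.3000 = 0.7340
Terminal stock prices: S_uuu = 39.93, S_uud = 29.04, S_udd = 21.12, S_ddd = 15.36
Terminal payoffs (K − S): max(-8.93, 0) = 0, max(1.96, 0) = 1.96, max(9.88, 0) = 9.88, max(15.64, 0) = 15.64
Node uu (S = 36.3): continuation = e^(−0.02)·[0.7340·0.0000 + 0.2660·1.9600] = 0.5110; exercise value = 0.0000 ≤ continuation, so V_uu = 0.5110
Node ud (S = 26.4): continuation = e^(−0.02)·[0.7340·1.9600 + 0.2660·9.8800] = 3.9862; exercise value = 4.6000 > continuation, so V_ud = 4.6000 (exercise)
Node dd (S = 19.2): continuation = e^(−0.02)·[0.7340·9.8800 + 0.2660·15.6400] = 11.1862; exercise value = 11.8000 > continuation, so V_dd = 11.8000 (exercise)
Node u (S = 33): continuation = e^(−0.02)·[0.7340·0.5110 + 0.2660·4.6000] = 1.5670; exercise value = 0.0000 ≤ continuation, so V_u = 1.5670
Node d (S = 24): continuation = e^(−0.02)·[0.7340·4.6000 + 0.2660·11.8000] = 6.3862; exercise value = 7.0000 > continuation, so V_d = 7.0000 (exercise)
Node 0 (S = 30): continuation = e^(−0.02)·[0.7340·1.5670 + 0.2660·7.0000] = 2.9525; exercise value = 1.0000 ≤ continuation, so V_0 = 2.9525

$2.95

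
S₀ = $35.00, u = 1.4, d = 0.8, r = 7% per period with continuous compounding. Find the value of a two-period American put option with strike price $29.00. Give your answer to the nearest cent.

Risk-neutral probability p = (e^0.07 − 0.8)/(1.4 − 0.8) = 0.2725/0.6000 = 0.4542
Terminal stock prices: S_uu = 68.6, S_ud = 39.2, S_dd = 22.4
Terminal payoffs (K − S): max(-39.6, 0) = 0, max(-10.2, 0) = 0, max(6.6, 0) = 6.6
Node u (S = 49): continuation = e^(−0.07)·[0.4542·0.0000 + 0.5458·0.0000] = 0.0000; exercise value = 0.0000 ≤ continuation, so V_u = 0.0000
Node d (S = 28): continuation = e^(−0.07)·[0.4542·0.0000 + 0.5458·6.6000] = 3.3589; exercise value = 1.0000 ≤ continuation, so V_d = 3.3589
Node 0 (S = 35): continuation = e^(−0.07)·[0.4542·0.0000 + 0.5458·3.3589] = 1.7094; exercise value = 0.0000 ≤ continuation, so V_0 = 1.7094

$1.71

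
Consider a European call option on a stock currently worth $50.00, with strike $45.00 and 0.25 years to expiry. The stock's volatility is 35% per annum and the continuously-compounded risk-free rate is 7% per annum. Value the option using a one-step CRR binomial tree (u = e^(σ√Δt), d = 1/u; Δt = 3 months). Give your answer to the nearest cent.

$7.25

CRR parameters: u = e^(σ√Δt) = e^(0.35·√0.25) = 1.1912, d = 1/u = 0.8395
Per-period rate: rΔt = 0.07·0.25 = 0.0175, so R = e^0.0175 = 1.0177
Risk-neutral probability p = (e^0.0175 − 0.8395)/(1.1912 − 0.8395) = 0.1782/0.3518 = 0.5065
Terminal stock prices: S_u = 59.56, S_d = 41.97
Terminal payoffs (S − K): max(14.56, 0) = 14.56, max(-3.027, 0) = 0
Node 0 (S = 50): V_0 = e^(−0.0175)·[0.5065·14.5623 + 0.4935·0.0000] = 7.2485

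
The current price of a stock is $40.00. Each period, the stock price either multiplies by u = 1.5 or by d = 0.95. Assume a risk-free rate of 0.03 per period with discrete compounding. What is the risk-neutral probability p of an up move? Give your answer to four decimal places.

Risk-neutral probability p = (1 + 0.03 − 0.95)/(1.5 − 0.95) = 0.0800/0.5500 = 0.1455

p = 0.1455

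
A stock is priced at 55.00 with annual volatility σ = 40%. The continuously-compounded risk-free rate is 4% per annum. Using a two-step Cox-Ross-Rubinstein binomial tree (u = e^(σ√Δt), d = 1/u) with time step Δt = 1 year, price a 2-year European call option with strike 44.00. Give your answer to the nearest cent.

19.75

CRR parameters: u = e^(σ√Δt) = e^(0.4·√1) = 1.4918, d = 1/u = 0.6703
Per-period rate: rΔt = 0.04·1 = 0.04, so R = e^0.04 = 1.0408
Risk-neutral probability p = (e^0.04 − 0.6703)/(1.4918 − 0.6703) = 0.3705/0.8215 = 0.4510
Terminal stock prices: S_uu = 122.4, S_ud = 55, S_dd = 24.71
Terminal payoffs (S − K): max(78.4, 0) = 78.4, max(11, 0) = 11, max(-19.29, 0) = 0
Node u (S = 82.05): V_u = e^(−0.04)·[0.4510·78.4048 + 0.5490·11.0000] = 39.7756
Node d (S = 36.87): V_d = e^(−0.04)·[0.4510·11.0000 + 0.5490·0.0000] = 4.7664
Node 0 (S = 55): V_0 = e^(−0.04)·[0.4510·39.7756 + 0.5490·4.7664] = 19.7492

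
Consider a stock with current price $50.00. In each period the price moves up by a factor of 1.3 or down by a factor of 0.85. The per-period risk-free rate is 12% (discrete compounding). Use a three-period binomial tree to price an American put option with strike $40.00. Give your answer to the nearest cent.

Risk-neutral probability p = (1 + 0.12 − 0.85)/(1.3 − 0.85) = 0.2700/0.4500 = 0.6000
Terminal stock prices: S_uuu = 109.9, S_uud = 71.83, S_udd = 46.96, S_ddd = 30.71
Terminal payoffs (K − S): max(-69.85, 0) = 0, max(-31.83, 0) = 0, max(-6.962, 0) = 0, max(9.294, 0) = 9.294
Node uu (S = 84.5): continuation = 1/1.12·[0.6000·0.0000 + 0.4000·0.0000] = 0.0000; exercise value = 0.0000 ≤ continuation, so V_uu = 0.0000
Node ud (S = 55.25): continuation = 1/1.12·[0.6000·0.0000 + 0.4000·0.0000] = 0.0000; exercise value = 0.0000 ≤ continuation, so V_ud = 0.0000
Node dd (S = 36.12): continuation = 1/1.12·[0.6000·0.0000 + 0.4000·9.2938] = 3.3192; exercise value = 3.8750 > continuation, so V_dd = 3.8750 (exercise)
Node u (S = 65): continuation = 1/1.12·[0.6000·0.0000 + 0.4000·0.0000] = 0.0000; exercise value = 0.0000 ≤ continuation, so V_u = 0.0000
Node d (S = 42.5): continuation = 1/1.12·[0.6000·0.0000 + 0.4000·3.8750] = 1.3839; exercise value = 0.0000 ≤ continuation, so V_d = 1.3839
Node 0 (S = 50): continuation = 1/1.12·[0.6000·0.0000 + 0.4000·1.3839] = 0.4943; exercise value = 0.0000 ≤ continuation, so V_0 = 0.4943

$0.49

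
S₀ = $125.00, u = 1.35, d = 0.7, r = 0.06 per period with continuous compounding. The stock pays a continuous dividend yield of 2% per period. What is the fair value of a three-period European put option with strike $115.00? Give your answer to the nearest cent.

$16.09

Per-period risk-free factor R = e^0.06 = 1.0618; dividend-adjusted growth = e^(0.06−0.02) = 1.0408.
Risk-neutral probability p = (1.0408 − 0.7)/(1.35 − 0.7) = 0.3408/0.6500 = 0.5243
Terminal stock prices: S_uuu = 307.5, S_uud = 159.5, S_udd = 82.69, S_ddd = 42.87
Terminal payoffs (K − S): max(-192.5, 0) = 0, max(-44.47, 0) = 0, max(32.31, 0) = 32.31, max(72.12, 0) = 72.12
Node uu (S = 227.8): V_uu = e^(−0.06)·[0.5243·0.0000 + 0.4757·0.0000] = 0.0000
Node ud (S = 118.1): V_ud = e^(−0.06)·[0.5243·0.0000 + 0.4757·32.3125] = 14.4752
Node dd (S = 61.25): V_dd = e^(−0.06)·[0.5243·32.3125 + 0.4757·72.1250] = 48.2658
Node u (S = 168.8): V_u = e^(−0.06)·[0.5243·0.0000 + 0.4757·14.4752] = 6.4845
Node d (S = 87.5): V_d = e^(−0.06)·[0.5243·14.4752 + 0.4757·48.2658] = 28.7695
Node 0 (S = 125): V_0 = e^(−0.06)·[0.5243·6.4845 + 0.4757·28.7695] = 16.0900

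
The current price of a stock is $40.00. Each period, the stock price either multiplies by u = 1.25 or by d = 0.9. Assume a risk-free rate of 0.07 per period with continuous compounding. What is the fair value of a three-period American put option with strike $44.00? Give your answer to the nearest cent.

$4.14

Risk-neutral probability p = (e^0.07 − 0.9)/(1.25 − 0.9) = 0.1725/0.3500 = 0.4929
Terminal stock prices: S_uuu = 78.12, S_uud = 56.25, S_udd = 40.5, S_ddd = 29.16
Terminal payoffs (K − S): max(-34.12, 0) = 0, max(-12.25, 0) = 0, max(3.5, 0) = 3.5, max(14.84, 0) = 14.84
Node uu (S = 62.5): continuation = e^(−0.07)·[0.4929·0.0000 + 0.5071·0.0000] = 0.0000; exercise value = 0.0000 ≤ continuation, so V_uu = 0.0000
Node ud (S = 45): continuation = e^(−0.07)·[0.4929·0.0000 + 0.5071·3.5000] = 1.6549; exercise value = 0.0000 ≤ continuation, so V_ud = 1.6549
Node dd (S = 32.4): continuation = e^(−0.07)·[0.4929·3.5000 + 0.5071·14.8400] = 8.6253; exercise value = 11.6000 > continuation, so V_dd = 11.6000 (exercise)
Node u (S = 50): continuation = e^(−0.07)·[0.4929·0.0000 + 0.5071·1.6549] = 0.7825; exercise value = 0.0000 ≤ continuation, so V_u = 0.7825
Node d (S = 36): continuation = e^(−0.07)·[0.4929·1.6549 + 0.5071·11.6000] = 6.2454; exercise value = 8.0000 > continuation, so V_d = 8.0000 (exercise)
Node 0 (S = 40): continuation = e^(−0.07)·[0.4929·0.7825 + 0.5071·8.0000] = 4.1423; exercise value = 4.0000 ≤ continuation, so V_0 = 4.1423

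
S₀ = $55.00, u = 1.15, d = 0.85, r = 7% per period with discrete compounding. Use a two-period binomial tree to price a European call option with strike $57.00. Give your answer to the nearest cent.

$7.39

Risk-neutral probability p = (1 + 0.07 − 0.85)/(1.15 − 0.85) = 0.2200/0.3000 = 0.7333
Terminal stock prices: S_uu = 72.74, S_ud = 53.76, S_dd = 39.74
Terminal payoffs (S − K): max(15.74, 0) = 15.74, max(-3.238, 0) = 0, max(-17.26, 0) = 0
Node u (S = 63.25): V_u = 1/1.07·[0.7333·15.7375 + 0.2667·0.0000] = 10.7858
Node d (S = 46.75): V_d = 1/1.07·[0.7333·0.0000 + 0.2667·0.0000] = 0.0000
Node 0 (S = 55): V_0 = 1/1.07·[0.7333·10.7858 + 0.2667·0.0000] = 7.3922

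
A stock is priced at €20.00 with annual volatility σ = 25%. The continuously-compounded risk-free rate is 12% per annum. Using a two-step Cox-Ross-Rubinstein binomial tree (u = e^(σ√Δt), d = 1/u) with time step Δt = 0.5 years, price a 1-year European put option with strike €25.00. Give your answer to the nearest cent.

CRR parameters: u = e^(σ√Δt) = e^(0.25·√0.5) = 1.1934, d = 1/u = 0.8380
Per-period rate: rΔt = 0.12·0.5 = 0.06, so R = e^0.06 = 1.0618
Risk-neutral probability p = (e^0.06 − 0.8380)/(1.1934 − 0.8380) = 0.2239/0.3554 = 0.6299
Terminal stock prices: S_uu = 28.48, S_ud = 20, S_dd = 14.04
Terminal payoffs (K − S): max(-3.482, 0) = 0, max(5, 0) = 5, max(10.96, 0) = 10.96
Node u (S = 23.87): V_u = e^(−0.06)·[0.6299·0.0000 + 0.3701·5.0000] = 1.7427
Node d (S = 16.76): V_d = e^(−0.06)·[0.6299·5.0000 + 0.3701·10.9562] = 6.7848
Node 0 (S = 20): V_0 = e^(−0.06)·[0.6299·1.7427 + 0.3701·6.7848] = 3.3985

€3.40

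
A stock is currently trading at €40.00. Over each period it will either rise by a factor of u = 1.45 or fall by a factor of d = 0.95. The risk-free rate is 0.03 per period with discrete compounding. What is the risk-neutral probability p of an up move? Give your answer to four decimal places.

p = 0.1600

Risk-neutral probability p = (1 + 0.03 − 0.95)/(1.45 − 0.95) = 0.0800/0.5000 = 0.1600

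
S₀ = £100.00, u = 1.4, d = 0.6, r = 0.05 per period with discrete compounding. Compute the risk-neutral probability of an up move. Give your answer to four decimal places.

Risk-neutral probability p = (1 + 0.05 − 0.6)/(1.4 − 0.6) = 0.4500/0.8000 = 0.5625

p = 0.5625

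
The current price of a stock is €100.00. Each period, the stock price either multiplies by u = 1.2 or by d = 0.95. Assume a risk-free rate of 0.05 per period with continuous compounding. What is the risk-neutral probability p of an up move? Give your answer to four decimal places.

p = 0.4051

Risk-neutral probability p = (e^0.05 − 0.95)/(1.2 − 0.95) = 0.1013/0.2500 = 0.4051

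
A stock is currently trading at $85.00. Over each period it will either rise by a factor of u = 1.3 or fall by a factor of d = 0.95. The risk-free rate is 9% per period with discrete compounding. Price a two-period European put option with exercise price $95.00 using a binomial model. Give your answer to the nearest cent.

$5.54

Risk-neutral probability p = (1 + 0.09 − 0.95)/(1.3 − 0.95) = 0.1400/0.3500 = 0.4000
Terminal stock prices: S_uu = 143.7, S_ud = 105, S_dd = 76.71
Terminal payoffs (K − S): max(-48.65, 0) = 0, max(-9.975, 0) = 0, max(18.29, 0) = 18.29
Node u (S = 110.5): V_u = 1/1.09·[0.4000·0.0000 + 0.6000·0.0000] = 0.0000
Node d (S = 80.75): V_d = 1/1.09·[0.4000·0.0000 + 0.6000·18.2875] = 10.0665
Node 0 (S = 85): V_0 = 1/1.09·[0.4000·0.0000 + 0.6000·10.0665] = 5.5412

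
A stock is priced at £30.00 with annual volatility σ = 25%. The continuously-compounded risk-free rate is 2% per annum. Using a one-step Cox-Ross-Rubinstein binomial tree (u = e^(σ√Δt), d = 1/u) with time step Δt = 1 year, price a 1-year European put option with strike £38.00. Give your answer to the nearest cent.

CRR parameters: u = e^(σ√Δt) = e^(0.25·√1) = 1.2840, d = 1/u = 0.7788
Per-period rate: rΔt = 0.02·1 = 0.02, so R = e^0.02 = 1.0202
Risk-neutral probability p = (e^0.02 − 0.7788)/(1.2840 − 0.7788) = 0.2414/0.5052 = 0.4778
Terminal stock prices: S_u = 38.52, S_d = 23.36
Terminal payoffs (K − S): max(-0.5208, 0) = 0, max(14.64, 0) = 14.64
Node 0 (S = 30): V_0 = e^(−0.02)·[0.4778·0.0000 + 0.5222·14.6360] = 7.4914

£7.49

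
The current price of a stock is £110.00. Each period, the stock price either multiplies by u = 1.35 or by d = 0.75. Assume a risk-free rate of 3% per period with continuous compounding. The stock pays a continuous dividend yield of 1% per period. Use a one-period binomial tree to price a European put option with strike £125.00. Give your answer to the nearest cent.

£22.67

Per-period risk-free factor R = e^0.03 = 1.0305; dividend-adjusted growth = e^(0.03−0.01) = 1.0202.
Risk-neutral probability p = (1.0202 − 0.75)/(1.35 − 0.75) = 0.2702/0.6000 = 0.4503
Terminal stock prices: S_u = 148.5, S_d = 82.5
Terminal payoffs (K − S): max(-23.5, 0) = 0, max(42.5, 0) = 42.5
Node 0 (S = 110): V_0 = e^(−0.03)·[0.4503·0.0000 + 0.5497·42.5000] = 22.6703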